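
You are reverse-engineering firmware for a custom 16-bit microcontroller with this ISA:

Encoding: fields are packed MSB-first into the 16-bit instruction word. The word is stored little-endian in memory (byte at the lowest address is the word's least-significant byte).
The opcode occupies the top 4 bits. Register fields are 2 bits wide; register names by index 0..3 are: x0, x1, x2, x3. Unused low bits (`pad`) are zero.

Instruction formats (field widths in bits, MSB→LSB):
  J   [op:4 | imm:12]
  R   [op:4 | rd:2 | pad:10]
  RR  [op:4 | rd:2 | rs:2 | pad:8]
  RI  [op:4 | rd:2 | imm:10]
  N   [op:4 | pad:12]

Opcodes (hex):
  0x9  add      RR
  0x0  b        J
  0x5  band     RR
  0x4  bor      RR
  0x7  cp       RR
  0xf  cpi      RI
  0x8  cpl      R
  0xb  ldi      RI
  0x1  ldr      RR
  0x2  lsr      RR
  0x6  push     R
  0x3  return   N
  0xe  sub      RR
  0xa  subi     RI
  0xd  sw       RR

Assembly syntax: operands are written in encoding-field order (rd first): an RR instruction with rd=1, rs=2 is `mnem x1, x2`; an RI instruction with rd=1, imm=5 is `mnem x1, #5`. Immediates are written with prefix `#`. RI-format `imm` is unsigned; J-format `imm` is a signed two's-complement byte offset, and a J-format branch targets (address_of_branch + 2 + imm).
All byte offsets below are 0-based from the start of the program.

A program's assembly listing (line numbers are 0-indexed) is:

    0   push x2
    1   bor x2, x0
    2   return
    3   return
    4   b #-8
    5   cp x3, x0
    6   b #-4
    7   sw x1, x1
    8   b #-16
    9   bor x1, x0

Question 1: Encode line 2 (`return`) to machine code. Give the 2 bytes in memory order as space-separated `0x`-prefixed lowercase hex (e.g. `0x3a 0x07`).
L2: return op=0x3:4|pad=0:12 ⇒ 0x3000 ⇒ little 00 30

0x00 0x30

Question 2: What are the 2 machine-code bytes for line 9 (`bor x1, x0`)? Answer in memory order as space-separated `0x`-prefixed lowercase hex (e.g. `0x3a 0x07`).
9. bor fields op=0x4:4|rd=1:2|rs=0:2|pad=0:8 → word 4400h → 00 44

0x00 0x44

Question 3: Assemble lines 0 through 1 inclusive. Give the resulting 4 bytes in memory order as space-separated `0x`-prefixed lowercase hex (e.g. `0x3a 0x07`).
line 0 (push): pack op=0x6:4|rd=2:2|pad=0:10 = 0x6800; little→ 00 68
line 1 (bor): pack op=0x4:4|rd=2:2|rs=0:2|pad=0:8 = 0x4800; little→ 00 48

0x00 0x68 0x00 0x48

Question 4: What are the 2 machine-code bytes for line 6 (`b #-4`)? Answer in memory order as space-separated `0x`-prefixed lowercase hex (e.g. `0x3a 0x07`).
6. b fields op=0x0:4|imm=-4:12 → word 0ffch → fc 0f

0xfc 0x0f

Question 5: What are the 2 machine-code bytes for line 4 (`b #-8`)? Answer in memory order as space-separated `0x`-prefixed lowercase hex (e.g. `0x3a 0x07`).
0xf8 0x0f

L4: b op=0x0:4|imm=-8:12 ⇒ 0x0ff8 ⇒ little f8 0f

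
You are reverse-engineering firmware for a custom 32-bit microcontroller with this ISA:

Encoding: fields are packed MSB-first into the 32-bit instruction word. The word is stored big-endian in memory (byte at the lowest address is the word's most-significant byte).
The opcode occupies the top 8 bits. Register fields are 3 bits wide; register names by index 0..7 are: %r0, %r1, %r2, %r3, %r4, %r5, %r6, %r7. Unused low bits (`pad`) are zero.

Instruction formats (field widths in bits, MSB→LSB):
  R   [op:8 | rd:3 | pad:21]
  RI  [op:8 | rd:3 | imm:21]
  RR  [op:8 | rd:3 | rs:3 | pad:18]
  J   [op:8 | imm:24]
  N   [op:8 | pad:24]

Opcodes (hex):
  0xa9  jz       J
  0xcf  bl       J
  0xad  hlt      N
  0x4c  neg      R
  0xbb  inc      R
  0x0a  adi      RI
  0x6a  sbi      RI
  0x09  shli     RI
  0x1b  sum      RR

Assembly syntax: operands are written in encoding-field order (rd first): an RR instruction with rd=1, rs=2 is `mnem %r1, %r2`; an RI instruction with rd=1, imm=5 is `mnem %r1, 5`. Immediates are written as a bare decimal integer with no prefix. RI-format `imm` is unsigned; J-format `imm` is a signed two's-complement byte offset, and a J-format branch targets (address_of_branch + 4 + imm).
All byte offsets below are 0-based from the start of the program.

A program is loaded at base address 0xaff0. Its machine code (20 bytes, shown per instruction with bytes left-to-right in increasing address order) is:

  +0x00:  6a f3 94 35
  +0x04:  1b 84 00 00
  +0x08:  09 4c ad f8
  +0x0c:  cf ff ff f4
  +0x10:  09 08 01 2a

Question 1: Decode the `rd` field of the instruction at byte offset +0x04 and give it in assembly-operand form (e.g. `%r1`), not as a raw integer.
@+04  big-endian(1b 84 00 00) = 0x1b840000
  op=0x1b840000>>24=0x1b ⇒ sum (RR)
  [23:21] rd=4 = %r4
  [20:18] rs=1 = %r1

%r4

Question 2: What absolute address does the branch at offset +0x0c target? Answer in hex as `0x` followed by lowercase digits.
0xaff4

@+0c  big-endian(cf ff ff f4) = 0xcffffff4
  op=0xcffffff4>>24=0xcf ⇒ bl (J)
  imm@[23:0]=0xfffff4 (s24→-12) ⇒ -12
  target = base 0xaff0 + off 0x0c + 4 + imm -12 = 0xaff4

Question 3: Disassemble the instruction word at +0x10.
shli %r0, 524586

+0x10: 09 08 01 2a ⇒ word 0x0908012a (big)
  opcode bits[31:24]=0x9: shli/RI
  rd@[23:21]=0x0 ⇒ %r0
  imm@[20:0]=0x8012a ⇒ 524586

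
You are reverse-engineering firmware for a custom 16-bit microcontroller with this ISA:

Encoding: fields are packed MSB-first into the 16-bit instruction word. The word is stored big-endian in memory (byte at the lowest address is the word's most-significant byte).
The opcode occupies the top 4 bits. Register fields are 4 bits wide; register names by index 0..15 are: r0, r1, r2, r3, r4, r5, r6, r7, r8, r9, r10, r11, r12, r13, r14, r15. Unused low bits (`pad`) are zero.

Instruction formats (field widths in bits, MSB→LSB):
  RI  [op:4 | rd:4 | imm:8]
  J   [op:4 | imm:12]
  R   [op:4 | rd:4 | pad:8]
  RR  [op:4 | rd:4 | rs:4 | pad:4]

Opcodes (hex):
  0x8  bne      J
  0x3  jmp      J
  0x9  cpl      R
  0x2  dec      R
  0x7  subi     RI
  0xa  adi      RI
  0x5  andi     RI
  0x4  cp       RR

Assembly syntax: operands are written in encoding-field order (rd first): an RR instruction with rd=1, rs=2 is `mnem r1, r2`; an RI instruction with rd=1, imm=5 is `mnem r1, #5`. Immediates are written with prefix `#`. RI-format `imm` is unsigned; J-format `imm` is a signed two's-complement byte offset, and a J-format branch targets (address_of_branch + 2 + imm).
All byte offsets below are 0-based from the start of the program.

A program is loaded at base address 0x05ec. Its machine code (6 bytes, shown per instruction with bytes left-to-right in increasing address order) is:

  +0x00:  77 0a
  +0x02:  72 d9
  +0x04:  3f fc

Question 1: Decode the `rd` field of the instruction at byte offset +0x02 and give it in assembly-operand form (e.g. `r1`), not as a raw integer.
r2

off 0x02: read 72 d9 as big → 0x72d9
  opcode bits[15:12]=0x7: subi/RI
  [11:8] rd=2 = r2
  [7:0] imm=217 = #217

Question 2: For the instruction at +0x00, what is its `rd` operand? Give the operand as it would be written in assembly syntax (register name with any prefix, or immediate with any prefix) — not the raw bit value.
+0x00: 77 0a ⇒ word 0x770a (big)
  op=0x770a>>12=0x7 ⇒ subi (RI)
  rd: (w>>8)&0xf=0x7 → r7
  imm: (w>>0)&0xff=0xa → #10

r7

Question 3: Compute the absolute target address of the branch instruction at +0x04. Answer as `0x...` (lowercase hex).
0x05ee

+0x04: 3f fc ⇒ word 0x3ffc (big)
  op=0x3ffc>>12=0x3 ⇒ jmp (J)
  imm@[11:0]=0xffc (s12→-4) ⇒ #-4
  target = base 0x05ec + off 0x04 + 2 + imm -4 = 0x05ee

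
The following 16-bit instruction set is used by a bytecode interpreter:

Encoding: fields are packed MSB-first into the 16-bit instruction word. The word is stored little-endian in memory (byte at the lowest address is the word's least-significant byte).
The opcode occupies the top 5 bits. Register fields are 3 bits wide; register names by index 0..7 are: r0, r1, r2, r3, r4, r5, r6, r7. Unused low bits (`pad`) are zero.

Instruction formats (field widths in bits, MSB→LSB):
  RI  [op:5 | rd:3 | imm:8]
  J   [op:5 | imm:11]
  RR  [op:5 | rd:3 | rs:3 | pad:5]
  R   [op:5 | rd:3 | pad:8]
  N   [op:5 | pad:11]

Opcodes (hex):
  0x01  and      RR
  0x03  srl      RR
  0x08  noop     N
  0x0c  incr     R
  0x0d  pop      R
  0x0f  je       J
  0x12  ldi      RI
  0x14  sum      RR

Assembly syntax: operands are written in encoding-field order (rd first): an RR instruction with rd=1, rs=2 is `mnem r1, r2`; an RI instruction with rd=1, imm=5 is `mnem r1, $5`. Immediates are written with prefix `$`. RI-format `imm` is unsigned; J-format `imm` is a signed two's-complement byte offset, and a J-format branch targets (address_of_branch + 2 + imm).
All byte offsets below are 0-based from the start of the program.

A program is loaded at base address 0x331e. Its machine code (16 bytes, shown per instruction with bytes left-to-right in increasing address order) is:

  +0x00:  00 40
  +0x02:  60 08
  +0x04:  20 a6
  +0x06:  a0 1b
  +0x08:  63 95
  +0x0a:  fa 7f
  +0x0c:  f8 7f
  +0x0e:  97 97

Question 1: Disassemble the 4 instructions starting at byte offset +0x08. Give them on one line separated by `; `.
+0x08: 63 95 ⇒ word 0x9563 (little)
  opcode bits[15:11]=0x12: ldi/RI
  [10:8] rd=5 = r5
  [7:0] imm=99 = $99
+0x0a: fa 7f ⇒ word 0x7ffa (little)
  opcode bits[15:11]=0xf: je/J
  [10:0] imm=2042 (s11→-6) = $-6
+0x0c: f8 7f ⇒ word 0x7ff8 (little)
  opcode bits[15:11]=0xf: je/J
  [10:0] imm=2040 (s11→-8) = $-8
+0x0e: 97 97 ⇒ word 0x9797 (little)
  opcode bits[15:11]=0x12: ldi/RI
  [10:8] rd=7 = r7
  [7:0] imm=151 = $151

ldi r5, $99; je $-6; je $-8; ldi r7, $151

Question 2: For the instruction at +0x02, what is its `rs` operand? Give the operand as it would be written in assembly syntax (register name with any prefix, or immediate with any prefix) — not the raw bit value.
r3

@+02  little-endian(60 08) = 0x0860
  opcode bits[15:11]=0x1: and/RR
  [10:8] rd=0 = r0
  [7:5] rs=3 = r3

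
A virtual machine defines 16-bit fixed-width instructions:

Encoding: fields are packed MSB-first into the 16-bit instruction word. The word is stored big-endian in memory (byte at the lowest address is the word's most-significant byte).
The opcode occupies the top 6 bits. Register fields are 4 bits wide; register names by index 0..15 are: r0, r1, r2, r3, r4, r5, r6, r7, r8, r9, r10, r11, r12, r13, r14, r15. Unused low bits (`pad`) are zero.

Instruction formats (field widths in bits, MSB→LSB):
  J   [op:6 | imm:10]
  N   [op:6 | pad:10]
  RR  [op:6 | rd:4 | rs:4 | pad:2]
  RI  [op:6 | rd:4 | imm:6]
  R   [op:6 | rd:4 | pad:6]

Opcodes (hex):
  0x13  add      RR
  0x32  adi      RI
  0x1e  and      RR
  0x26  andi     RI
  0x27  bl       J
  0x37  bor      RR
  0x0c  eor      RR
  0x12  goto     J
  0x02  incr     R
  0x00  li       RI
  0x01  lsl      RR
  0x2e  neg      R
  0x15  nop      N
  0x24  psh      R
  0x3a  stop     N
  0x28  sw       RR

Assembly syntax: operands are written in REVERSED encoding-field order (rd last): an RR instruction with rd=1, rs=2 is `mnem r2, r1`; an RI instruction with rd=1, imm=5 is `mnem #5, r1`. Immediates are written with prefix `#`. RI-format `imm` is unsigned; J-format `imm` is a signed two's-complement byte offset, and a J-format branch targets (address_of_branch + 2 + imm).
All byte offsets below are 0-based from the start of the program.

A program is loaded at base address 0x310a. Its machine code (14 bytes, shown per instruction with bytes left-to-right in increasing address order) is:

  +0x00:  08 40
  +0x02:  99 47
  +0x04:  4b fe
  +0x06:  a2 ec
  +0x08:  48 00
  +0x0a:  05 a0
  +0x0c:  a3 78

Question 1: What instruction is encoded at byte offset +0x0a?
@+0a  big-endian(05 a0) = 0x05a0
  top 6b → 0x1 → lsl [RR]
  rd@[9:6]=0x6 ⇒ r6
  rs@[5:2]=0x8 ⇒ r8

lsl r8, r6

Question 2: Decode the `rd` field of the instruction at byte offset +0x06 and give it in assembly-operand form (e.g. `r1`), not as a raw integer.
[06] a2 ec → 0xa2ec
  top 6b → 0x28 → sw [RR]
  rd: (w>>6)&0xf=0xb → r11
  rs: (w>>2)&0xf=0xb → r11

r11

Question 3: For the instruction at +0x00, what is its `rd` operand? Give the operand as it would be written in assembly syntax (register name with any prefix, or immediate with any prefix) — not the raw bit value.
off 0x00: read 08 40 as big → 0x0840
  opcode bits[15:10]=0x2: incr/R
  [9:6] rd=1 = r1

r1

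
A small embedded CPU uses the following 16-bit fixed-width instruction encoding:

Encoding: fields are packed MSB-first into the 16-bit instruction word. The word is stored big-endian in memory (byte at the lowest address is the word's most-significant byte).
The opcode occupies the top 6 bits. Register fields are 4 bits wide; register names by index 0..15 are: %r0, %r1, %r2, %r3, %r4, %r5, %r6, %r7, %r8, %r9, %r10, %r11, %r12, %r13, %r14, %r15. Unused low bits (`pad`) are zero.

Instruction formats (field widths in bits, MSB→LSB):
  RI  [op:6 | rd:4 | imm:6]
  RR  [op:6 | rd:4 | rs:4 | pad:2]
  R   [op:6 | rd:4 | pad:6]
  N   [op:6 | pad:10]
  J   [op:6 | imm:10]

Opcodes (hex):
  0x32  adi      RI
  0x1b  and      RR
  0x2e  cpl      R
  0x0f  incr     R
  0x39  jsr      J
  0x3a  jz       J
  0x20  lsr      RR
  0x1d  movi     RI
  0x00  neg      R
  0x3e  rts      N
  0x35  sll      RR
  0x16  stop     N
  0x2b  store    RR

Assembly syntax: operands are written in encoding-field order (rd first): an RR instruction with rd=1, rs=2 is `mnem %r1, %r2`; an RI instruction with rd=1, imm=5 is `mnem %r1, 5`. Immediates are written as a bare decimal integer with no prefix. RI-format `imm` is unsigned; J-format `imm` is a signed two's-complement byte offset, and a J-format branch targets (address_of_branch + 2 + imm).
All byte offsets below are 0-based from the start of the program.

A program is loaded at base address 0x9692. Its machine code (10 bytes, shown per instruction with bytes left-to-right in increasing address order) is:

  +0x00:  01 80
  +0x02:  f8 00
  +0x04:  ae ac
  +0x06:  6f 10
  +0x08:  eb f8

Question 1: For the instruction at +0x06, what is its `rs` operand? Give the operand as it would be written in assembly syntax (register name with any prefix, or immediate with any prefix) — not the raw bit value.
@+06  big-endian(6f 10) = 0x6f10
  op=0x6f10>>10=0x1b ⇒ and (RR)
  [9:6] rd=12 = %r12
  [5:2] rs=4 = %r4

%r4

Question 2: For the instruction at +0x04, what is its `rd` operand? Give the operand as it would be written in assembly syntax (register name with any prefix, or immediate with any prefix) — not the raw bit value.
%r10

@+04  big-endian(ae ac) = 0xaeac
  opcode bits[15:10]=0x2b: store/RR
  rd@[9:6]=0xa ⇒ %r10
  rs@[5:2]=0xb ⇒ %r11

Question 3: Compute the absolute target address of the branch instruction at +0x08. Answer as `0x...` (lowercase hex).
0x9694

+0x08: eb f8 ⇒ word 0xebf8 (big)
  opcode bits[15:10]=0x3a: jz/J
  imm: (w>>0)&0x3ff=0x3f8 (s10→-8) → -8
  target = base 0x9692 + off 0x08 + 2 + imm -8 = 0x9694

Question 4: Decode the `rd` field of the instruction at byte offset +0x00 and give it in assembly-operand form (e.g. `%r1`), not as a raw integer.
%r6

+0x00: 01 80 ⇒ word 0x0180 (big)
  op=0x0180>>10=0x0 ⇒ neg (R)
  rd: (w>>6)&0xf=0x6 → %r6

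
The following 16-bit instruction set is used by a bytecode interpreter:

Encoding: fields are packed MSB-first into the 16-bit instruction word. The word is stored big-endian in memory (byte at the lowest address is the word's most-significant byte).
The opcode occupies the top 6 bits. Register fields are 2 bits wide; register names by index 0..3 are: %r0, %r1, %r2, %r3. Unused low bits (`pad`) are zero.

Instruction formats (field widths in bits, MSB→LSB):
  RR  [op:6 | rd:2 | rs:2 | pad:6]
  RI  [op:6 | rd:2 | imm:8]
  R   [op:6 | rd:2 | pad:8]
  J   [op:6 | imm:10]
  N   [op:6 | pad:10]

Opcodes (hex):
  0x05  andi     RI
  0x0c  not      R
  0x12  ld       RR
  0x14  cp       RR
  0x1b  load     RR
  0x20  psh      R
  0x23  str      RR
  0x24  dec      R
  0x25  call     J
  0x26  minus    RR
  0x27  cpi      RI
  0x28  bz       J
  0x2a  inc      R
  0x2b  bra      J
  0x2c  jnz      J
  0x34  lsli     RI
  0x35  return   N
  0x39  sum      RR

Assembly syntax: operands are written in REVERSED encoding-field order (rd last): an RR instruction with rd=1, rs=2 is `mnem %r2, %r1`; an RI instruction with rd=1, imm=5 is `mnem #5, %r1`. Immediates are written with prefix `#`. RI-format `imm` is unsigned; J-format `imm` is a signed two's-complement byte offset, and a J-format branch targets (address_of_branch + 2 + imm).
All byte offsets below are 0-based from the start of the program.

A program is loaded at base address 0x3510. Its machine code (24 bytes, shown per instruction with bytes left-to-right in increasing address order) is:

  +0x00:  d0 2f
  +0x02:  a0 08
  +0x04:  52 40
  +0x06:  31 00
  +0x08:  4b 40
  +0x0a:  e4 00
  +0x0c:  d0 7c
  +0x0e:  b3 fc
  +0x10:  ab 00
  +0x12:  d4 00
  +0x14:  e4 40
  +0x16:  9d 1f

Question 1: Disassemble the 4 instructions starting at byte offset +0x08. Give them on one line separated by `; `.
@+08  big-endian(4b 40) = 0x4b40
  top 6b → 0x12 → ld [RR]
  rd: (w>>8)&0x3=0x3 → %r3
  rs: (w>>6)&0x3=0x1 → %r1
@+0a  big-endian(e4 00) = 0xe400
  top 6b → 0x39 → sum [RR]
  rd: (w>>8)&0x3=0x0 → %r0
  rs: (w>>6)&0x3=0x0 → %r0
@+0c  big-endian(d0 7c) = 0xd07c
  top 6b → 0x34 → lsli [RI]
  rd: (w>>8)&0x3=0x0 → %r0
  imm: (w>>0)&0xff=0x7c → #124
@+0e  big-endian(b3 fc) = 0xb3fc
  top 6b → 0x2c → jnz [J]
  imm: (w>>0)&0x3ff=0x3fc (s10→-4) → #-4

ld %r1, %r3; sum %r0, %r0; lsli #124, %r0; jnz #-4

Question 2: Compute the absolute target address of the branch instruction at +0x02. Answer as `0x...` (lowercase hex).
@+02  big-endian(a0 08) = 0xa008
  top 6b → 0x28 → bz [J]
  imm@[9:0]=0x8 ⇒ #8
  target = base 0x3510 + off 0x02 + 2 + imm 8 = 0x351c

0x351c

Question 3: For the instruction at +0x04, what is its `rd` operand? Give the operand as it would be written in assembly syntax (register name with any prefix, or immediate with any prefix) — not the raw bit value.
%r2

[04] 52 40 → 0x5240
  top 6b → 0x14 → cp [RR]
  rd: (w>>8)&0x3=0x2 → %r2
  rs: (w>>6)&0x3=0x1 → %r1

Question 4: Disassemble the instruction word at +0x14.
off 0x14: read e4 40 as big → 0xe440
  opcode bits[15:10]=0x39: sum/RR
  [9:8] rd=0 = %r0
  [7:6] rs=1 = %r1

sum %r1, %r0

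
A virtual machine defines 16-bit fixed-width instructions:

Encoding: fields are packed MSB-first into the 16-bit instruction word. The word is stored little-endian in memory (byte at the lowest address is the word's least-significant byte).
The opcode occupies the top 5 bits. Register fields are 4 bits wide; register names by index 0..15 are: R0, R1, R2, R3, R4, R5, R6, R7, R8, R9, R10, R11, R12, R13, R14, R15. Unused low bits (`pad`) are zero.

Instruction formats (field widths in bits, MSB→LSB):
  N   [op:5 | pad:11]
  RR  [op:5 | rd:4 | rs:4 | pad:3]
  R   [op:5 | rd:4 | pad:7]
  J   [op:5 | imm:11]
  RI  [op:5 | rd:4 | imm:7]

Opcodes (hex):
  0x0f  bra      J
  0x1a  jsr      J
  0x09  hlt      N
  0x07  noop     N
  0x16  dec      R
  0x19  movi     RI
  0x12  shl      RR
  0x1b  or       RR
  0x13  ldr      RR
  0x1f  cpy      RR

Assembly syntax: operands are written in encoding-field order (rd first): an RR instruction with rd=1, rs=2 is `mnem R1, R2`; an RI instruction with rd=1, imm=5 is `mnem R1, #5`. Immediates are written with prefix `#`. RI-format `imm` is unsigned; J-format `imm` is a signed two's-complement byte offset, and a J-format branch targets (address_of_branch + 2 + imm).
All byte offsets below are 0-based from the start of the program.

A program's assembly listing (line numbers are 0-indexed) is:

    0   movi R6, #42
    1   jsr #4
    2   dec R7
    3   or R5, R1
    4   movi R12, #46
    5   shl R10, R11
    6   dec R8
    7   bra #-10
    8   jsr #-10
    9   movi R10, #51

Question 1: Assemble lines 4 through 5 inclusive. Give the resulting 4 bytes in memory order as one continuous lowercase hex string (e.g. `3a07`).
2ece5895

4. movi fields op=0x19:5|rd=12:4|imm=46:7 → word ce2eh → 2e ce
5. shl fields op=0x12:5|rd=10:4|rs=11:4|pad=0:3 → word 9558h → 58 95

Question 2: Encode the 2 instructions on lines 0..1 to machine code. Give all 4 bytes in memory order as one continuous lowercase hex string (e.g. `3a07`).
line 0 (movi): pack op=0x19:5|rd=6:4|imm=42:7 = 0xcb2a; little→ 2a cb
line 1 (jsr): pack op=0x1a:5|imm=4:11 = 0xd004; little→ 04 d0

2acb04d0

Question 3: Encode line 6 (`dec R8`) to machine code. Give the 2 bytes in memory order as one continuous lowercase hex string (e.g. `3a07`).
6. dec fields op=0x16:5|rd=8:4|pad=0:7 → word b400h → 00 b4

00b4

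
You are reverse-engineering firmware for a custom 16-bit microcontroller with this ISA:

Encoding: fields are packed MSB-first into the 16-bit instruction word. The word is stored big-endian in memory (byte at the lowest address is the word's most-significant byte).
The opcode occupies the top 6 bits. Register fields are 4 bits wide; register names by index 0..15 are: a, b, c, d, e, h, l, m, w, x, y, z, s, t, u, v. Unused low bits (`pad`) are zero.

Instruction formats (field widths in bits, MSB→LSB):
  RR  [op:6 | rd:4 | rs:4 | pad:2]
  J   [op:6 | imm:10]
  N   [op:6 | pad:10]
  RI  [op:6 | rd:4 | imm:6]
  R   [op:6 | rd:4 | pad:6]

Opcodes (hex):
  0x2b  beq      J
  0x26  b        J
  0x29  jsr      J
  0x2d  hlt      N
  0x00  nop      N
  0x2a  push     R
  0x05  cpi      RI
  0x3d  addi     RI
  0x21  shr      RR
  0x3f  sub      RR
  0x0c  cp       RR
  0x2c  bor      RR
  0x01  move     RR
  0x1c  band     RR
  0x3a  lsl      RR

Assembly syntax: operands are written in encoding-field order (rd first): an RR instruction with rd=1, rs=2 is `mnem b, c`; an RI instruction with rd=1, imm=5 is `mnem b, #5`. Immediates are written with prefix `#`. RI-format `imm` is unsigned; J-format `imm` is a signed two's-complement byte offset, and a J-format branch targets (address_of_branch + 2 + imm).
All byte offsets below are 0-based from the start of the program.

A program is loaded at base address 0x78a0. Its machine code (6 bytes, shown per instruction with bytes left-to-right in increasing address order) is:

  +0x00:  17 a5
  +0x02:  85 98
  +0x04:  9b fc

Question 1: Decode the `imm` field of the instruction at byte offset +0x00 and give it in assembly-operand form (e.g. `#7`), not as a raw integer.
@+00  big-endian(17 a5) = 0x17a5
  op=0x17a5>>10=0x5 ⇒ cpi (RI)
  rd: (w>>6)&0xf=0xe → u
  imm: (w>>0)&0x3f=0x25 → #37

#37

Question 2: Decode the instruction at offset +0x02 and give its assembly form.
shr l, l

off 0x02: read 85 98 as big → 0x8598
  top 6b → 0x21 → shr [RR]
  rd@[9:6]=0x6 ⇒ l
  rs@[5:2]=0x6 ⇒ l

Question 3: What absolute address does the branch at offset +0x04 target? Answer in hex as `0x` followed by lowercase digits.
@+04  big-endian(9b fc) = 0x9bfc
  op=0x9bfc>>10=0x26 ⇒ b (J)
  imm@[9:0]=0x3fc (s10→-4) ⇒ #-4
  target = base 0x78a0 + off 0x04 + 2 + imm -4 = 0x78a2

0x78a2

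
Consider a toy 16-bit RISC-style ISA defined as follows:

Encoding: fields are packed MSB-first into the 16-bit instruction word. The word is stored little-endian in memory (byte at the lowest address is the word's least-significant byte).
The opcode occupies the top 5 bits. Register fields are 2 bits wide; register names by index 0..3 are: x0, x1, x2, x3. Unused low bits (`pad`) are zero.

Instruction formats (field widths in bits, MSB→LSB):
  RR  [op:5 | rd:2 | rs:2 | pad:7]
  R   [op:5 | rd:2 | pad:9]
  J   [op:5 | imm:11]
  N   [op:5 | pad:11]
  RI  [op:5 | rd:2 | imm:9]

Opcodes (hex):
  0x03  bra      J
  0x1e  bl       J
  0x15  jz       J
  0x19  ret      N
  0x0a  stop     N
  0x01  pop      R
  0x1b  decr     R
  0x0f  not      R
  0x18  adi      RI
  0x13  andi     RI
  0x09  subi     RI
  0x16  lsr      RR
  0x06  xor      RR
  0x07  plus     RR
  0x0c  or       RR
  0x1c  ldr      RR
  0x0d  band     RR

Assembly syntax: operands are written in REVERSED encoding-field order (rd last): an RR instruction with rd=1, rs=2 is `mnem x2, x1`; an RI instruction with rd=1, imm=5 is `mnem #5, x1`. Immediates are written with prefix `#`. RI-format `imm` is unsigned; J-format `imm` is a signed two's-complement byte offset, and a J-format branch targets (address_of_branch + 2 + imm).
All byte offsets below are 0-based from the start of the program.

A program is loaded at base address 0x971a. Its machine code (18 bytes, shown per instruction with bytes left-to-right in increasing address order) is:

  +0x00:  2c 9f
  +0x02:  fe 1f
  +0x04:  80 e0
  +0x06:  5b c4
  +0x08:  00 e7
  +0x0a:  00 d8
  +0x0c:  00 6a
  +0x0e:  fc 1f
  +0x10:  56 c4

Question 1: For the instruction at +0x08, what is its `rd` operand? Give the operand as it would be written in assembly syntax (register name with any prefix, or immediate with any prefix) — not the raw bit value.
x3

+0x08: 00 e7 ⇒ word 0xe700 (little)
  top 5b → 0x1c → ldr [RR]
  rd@[10:9]=0x3 ⇒ x3
  rs@[8:7]=0x2 ⇒ x2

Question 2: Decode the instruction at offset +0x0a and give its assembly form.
decr x0

@+0a  little-endian(00 d8) = 0xd800
  top 5b → 0x1b → decr [R]
  [10:9] rd=0 = x0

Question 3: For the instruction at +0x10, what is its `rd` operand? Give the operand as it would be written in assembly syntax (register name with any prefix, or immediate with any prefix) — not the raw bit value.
[10] 56 c4 → 0xc456
  op=0xc456>>11=0x18 ⇒ adi (RI)
  rd@[10:9]=0x2 ⇒ x2
  imm@[8:0]=0x56 ⇒ #86

x2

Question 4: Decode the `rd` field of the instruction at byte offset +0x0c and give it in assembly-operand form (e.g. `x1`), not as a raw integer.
+0x0c: 00 6a ⇒ word 0x6a00 (little)
  op=0x6a00>>11=0xd ⇒ band (RR)
  rd@[10:9]=0x1 ⇒ x1
  rs@[8:7]=0x0 ⇒ x0

x1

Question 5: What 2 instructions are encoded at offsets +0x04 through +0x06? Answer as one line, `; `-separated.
ldr x1, x0; adi #91, x2

+0x04: 80 e0 ⇒ word 0xe080 (little)
  op=0xe080>>11=0x1c ⇒ ldr (RR)
  [10:9] rd=0 = x0
  [8:7] rs=1 = x1
+0x06: 5b c4 ⇒ word 0xc45b (little)
  op=0xc45b>>11=0x18 ⇒ adi (RI)
  [10:9] rd=2 = x2
  [8:0] imm=91 = #91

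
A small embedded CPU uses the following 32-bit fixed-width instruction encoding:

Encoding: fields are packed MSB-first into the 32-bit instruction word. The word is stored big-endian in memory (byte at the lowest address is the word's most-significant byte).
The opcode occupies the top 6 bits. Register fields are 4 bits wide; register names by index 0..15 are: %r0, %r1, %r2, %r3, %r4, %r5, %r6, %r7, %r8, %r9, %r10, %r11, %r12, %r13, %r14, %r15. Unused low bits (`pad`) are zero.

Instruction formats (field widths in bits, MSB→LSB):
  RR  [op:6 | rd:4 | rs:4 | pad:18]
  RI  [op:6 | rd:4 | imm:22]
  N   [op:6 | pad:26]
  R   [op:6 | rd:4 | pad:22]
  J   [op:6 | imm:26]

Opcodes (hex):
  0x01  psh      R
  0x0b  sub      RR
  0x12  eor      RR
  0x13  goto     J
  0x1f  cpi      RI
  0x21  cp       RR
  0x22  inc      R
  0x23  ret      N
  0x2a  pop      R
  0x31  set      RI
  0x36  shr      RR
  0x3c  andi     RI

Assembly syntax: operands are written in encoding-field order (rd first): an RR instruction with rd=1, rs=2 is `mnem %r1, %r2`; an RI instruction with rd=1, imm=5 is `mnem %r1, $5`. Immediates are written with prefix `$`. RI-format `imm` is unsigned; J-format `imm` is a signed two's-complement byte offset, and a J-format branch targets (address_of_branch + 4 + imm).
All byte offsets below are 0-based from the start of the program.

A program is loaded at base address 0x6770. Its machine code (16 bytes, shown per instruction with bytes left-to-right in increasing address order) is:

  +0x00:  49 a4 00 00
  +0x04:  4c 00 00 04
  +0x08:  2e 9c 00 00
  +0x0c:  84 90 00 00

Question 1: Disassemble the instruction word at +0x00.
eor %r6, %r9

off 0x00: read 49 a4 00 00 as big → 0x49a40000
  op=0x49a40000>>26=0x12 ⇒ eor (RR)
  rd: (w>>22)&0xf=0x6 → %r6
  rs: (w>>18)&0xf=0x9 → %r9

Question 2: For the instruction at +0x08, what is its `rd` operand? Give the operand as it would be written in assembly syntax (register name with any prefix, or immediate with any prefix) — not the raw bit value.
[08] 2e 9c 00 00 → 0x2e9c0000
  top 6b → 0xb → sub [RR]
  rd: (w>>22)&0xf=0xa → %r10
  rs: (w>>18)&0xf=0x7 → %r7

%r10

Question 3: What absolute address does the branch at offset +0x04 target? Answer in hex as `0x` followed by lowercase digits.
[04] 4c 00 00 04 → 0x4c000004
  opcode bits[31:26]=0x13: goto/J
  imm@[25:0]=0x4 ⇒ $4
  target = base 0x6770 + off 0x04 + 4 + imm 4 = 0x677c

0x677c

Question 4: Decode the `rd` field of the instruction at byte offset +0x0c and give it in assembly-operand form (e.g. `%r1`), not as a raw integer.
%r2

off 0x0c: read 84 90 00 00 as big → 0x84900000
  top 6b → 0x21 → cp [RR]
  [25:22] rd=2 = %r2
  [21:18] rs=4 = %r4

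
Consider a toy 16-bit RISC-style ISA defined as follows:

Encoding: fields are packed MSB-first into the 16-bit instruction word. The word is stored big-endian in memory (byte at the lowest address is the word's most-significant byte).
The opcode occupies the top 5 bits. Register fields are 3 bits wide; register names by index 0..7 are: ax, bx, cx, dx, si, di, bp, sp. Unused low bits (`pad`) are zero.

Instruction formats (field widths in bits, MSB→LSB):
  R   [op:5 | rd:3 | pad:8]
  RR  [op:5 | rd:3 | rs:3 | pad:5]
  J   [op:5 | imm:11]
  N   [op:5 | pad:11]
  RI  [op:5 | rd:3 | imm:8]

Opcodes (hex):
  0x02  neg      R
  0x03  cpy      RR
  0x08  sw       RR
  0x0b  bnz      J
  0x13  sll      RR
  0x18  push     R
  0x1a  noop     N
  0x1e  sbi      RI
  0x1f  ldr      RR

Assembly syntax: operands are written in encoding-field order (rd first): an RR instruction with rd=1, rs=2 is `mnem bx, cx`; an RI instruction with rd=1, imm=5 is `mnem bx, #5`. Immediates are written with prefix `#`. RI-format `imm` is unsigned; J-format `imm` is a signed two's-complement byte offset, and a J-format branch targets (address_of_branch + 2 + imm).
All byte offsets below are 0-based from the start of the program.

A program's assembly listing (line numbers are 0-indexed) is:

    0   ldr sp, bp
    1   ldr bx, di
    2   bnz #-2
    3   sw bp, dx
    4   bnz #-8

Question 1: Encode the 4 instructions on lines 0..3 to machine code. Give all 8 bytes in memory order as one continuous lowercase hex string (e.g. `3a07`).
0. ldr fields op=0x1f:5|rd=7:3|rs=6:3|pad=0:5 → word ffc0h → ff c0
1. ldr fields op=0x1f:5|rd=1:3|rs=5:3|pad=0:5 → word f9a0h → f9 a0
2. bnz fields op=0xb:5|imm=-2:11 → word 5ffeh → 5f fe
3. sw fields op=0x8:5|rd=6:3|rs=3:3|pad=0:5 → word 4660h → 46 60

ffc0f9a05ffe4660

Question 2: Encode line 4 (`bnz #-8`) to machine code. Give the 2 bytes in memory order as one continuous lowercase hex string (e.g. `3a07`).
L4: bnz op=0xb:5|imm=-8:11 ⇒ 0x5ff8 ⇒ big 5f f8

5ff8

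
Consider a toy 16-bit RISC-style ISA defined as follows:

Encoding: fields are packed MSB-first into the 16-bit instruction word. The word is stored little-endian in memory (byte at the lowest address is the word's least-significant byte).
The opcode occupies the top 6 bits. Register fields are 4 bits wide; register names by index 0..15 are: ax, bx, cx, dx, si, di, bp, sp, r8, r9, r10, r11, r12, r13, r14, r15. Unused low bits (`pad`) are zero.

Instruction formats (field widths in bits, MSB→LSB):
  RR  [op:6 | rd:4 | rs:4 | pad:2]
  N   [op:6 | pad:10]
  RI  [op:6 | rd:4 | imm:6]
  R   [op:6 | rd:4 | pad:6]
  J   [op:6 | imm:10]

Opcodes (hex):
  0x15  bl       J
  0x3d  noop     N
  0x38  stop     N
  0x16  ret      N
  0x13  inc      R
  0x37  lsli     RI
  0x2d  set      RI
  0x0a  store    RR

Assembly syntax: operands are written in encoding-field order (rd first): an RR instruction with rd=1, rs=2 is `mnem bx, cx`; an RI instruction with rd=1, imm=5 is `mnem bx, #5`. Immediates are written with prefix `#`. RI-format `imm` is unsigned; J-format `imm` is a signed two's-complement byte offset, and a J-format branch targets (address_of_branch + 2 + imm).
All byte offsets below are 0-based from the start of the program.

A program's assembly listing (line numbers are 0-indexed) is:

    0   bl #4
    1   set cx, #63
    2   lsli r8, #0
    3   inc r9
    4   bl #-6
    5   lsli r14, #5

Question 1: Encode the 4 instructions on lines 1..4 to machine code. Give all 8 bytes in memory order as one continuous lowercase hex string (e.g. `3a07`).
L1: set op=0x2d:6|rd=2:4|imm=63:6 ⇒ 0xb4bf ⇒ little bf b4
L2: lsli op=0x37:6|rd=8:4|imm=0:6 ⇒ 0xde00 ⇒ little 00 de
L3: inc op=0x13:6|rd=9:4|pad=0:6 ⇒ 0x4e40 ⇒ little 40 4e
L4: bl op=0x15:6|imm=-6:10 ⇒ 0x57fa ⇒ little fa 57

bfb400de404efa57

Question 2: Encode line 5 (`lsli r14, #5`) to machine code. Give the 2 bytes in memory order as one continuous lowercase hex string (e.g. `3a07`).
85df

L5: lsli op=0x37:6|rd=14:4|imm=5:6 ⇒ 0xdf85 ⇒ little 85 df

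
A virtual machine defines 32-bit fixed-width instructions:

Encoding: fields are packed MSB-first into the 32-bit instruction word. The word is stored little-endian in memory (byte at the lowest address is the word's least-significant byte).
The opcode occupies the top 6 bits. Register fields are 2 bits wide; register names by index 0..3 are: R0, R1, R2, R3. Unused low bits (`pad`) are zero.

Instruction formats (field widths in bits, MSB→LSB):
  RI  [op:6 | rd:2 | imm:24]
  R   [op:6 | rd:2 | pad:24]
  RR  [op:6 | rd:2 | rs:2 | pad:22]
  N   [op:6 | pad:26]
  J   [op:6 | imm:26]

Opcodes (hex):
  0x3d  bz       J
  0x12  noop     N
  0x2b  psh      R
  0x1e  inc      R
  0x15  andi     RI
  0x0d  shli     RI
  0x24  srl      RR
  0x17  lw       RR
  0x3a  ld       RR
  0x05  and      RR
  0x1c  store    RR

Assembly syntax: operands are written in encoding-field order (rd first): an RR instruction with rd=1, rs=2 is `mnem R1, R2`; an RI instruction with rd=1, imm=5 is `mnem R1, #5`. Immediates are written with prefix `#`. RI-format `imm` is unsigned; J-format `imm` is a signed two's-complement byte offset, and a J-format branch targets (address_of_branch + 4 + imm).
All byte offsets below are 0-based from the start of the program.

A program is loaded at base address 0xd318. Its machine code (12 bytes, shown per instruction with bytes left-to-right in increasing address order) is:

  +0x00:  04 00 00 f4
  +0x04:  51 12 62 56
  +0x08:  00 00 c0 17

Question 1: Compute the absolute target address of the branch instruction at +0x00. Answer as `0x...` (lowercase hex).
0xd320

+0x00: 04 00 00 f4 ⇒ word 0xf4000004 (little)
  op=0xf4000004>>26=0x3d ⇒ bz (J)
  imm: (w>>0)&0x3ffffff=0x4 → #4
  target = base 0xd318 + off 0x00 + 4 + imm 4 = 0xd320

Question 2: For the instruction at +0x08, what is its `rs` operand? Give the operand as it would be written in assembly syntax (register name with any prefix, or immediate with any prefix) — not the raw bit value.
off 0x08: read 00 00 c0 17 as little → 0x17c00000
  top 6b → 0x5 → and [RR]
  [25:24] rd=3 = R3
  [23:22] rs=3 = R3

R3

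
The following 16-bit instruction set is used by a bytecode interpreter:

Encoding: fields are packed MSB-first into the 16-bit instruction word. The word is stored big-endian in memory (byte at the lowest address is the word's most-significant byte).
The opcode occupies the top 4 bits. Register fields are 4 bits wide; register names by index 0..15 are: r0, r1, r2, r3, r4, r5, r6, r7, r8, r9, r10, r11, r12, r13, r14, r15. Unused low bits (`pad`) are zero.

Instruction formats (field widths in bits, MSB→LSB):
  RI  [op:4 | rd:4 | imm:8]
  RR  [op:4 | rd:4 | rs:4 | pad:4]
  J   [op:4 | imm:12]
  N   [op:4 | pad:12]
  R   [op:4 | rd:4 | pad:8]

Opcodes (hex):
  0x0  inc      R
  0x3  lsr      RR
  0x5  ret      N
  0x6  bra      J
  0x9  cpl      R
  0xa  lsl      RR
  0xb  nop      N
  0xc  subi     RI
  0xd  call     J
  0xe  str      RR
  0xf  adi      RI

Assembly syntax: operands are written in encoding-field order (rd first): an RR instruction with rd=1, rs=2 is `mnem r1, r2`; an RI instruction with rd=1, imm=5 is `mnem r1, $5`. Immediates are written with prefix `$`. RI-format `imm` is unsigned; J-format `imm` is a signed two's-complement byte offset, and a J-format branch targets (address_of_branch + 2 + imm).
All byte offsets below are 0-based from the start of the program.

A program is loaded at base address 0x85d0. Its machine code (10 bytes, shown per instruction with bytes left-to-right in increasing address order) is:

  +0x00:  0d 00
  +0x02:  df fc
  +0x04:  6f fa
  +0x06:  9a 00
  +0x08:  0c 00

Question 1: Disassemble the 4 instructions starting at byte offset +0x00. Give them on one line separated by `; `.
@+00  big-endian(0d 00) = 0x0d00
  top 4b → 0x0 → inc [R]
  rd: (w>>8)&0xf=0xd → r13
@+02  big-endian(df fc) = 0xdffc
  top 4b → 0xd → call [J]
  imm: (w>>0)&0xfff=0xffc (s12→-4) → $-4
@+04  big-endian(6f fa) = 0x6ffa
  top 4b → 0x6 → bra [J]
  imm: (w>>0)&0xfff=0xffa (s12→-6) → $-6
@+06  big-endian(9a 00) = 0x9a00
  top 4b → 0x9 → cpl [R]
  rd: (w>>8)&0xf=0xa → r10

inc r13; call $-4; bra $-6; cpl r10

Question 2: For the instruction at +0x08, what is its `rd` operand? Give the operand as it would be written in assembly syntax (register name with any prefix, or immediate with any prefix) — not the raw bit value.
[08] 0c 00 → 0x0c00
  opcode bits[15:12]=0x0: inc/R
  rd: (w>>8)&0xf=0xc → r12

r12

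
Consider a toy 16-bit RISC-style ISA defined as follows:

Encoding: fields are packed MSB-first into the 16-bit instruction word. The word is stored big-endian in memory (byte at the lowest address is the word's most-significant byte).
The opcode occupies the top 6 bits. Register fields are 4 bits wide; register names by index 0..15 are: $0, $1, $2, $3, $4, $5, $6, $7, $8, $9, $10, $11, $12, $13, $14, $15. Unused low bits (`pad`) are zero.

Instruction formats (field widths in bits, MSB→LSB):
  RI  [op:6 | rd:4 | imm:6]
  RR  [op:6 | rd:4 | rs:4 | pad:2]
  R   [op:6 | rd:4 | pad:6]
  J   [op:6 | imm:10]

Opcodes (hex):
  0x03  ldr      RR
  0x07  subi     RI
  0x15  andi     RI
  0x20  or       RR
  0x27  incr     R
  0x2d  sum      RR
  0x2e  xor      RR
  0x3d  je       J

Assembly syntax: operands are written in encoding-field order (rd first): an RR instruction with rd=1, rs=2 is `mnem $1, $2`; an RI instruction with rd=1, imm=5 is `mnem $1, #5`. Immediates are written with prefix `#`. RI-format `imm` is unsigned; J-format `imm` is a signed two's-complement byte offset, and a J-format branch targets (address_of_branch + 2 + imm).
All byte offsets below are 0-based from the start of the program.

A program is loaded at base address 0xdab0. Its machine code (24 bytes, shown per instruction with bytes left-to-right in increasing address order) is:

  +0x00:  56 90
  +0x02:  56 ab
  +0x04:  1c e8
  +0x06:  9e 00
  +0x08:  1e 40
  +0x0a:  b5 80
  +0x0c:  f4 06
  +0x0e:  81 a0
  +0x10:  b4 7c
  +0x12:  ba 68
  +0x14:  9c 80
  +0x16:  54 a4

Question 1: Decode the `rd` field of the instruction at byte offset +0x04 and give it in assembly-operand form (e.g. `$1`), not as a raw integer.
$3

[04] 1c e8 → 0x1ce8
  top 6b → 0x7 → subi [RI]
  rd@[9:6]=0x3 ⇒ $3
  imm@[5:0]=0x28 ⇒ #40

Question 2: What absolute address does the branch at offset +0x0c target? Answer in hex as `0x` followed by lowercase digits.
0xdac4

[0c] f4 06 → 0xf406
  top 6b → 0x3d → je [J]
  imm: (w>>0)&0x3ff=0x6 → #6
  target = base 0xdab0 + off 0x0c + 2 + imm 6 = 0xdac4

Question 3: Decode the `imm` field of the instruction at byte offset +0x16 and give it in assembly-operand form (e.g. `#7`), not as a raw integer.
@+16  big-endian(54 a4) = 0x54a4
  top 6b → 0x15 → andi [RI]
  [9:6] rd=2 = $2
  [5:0] imm=36 = #36

#36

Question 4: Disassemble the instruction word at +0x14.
incr $2

[14] 9c 80 → 0x9c80
  top 6b → 0x27 → incr [R]
  [9:6] rd=2 = $2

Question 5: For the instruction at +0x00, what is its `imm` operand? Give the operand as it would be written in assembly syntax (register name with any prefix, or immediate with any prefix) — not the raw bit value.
#16

off 0x00: read 56 90 as big → 0x5690
  top 6b → 0x15 → andi [RI]
  rd: (w>>6)&0xf=0xa → $10
  imm: (w>>0)&0x3f=0x10 → #16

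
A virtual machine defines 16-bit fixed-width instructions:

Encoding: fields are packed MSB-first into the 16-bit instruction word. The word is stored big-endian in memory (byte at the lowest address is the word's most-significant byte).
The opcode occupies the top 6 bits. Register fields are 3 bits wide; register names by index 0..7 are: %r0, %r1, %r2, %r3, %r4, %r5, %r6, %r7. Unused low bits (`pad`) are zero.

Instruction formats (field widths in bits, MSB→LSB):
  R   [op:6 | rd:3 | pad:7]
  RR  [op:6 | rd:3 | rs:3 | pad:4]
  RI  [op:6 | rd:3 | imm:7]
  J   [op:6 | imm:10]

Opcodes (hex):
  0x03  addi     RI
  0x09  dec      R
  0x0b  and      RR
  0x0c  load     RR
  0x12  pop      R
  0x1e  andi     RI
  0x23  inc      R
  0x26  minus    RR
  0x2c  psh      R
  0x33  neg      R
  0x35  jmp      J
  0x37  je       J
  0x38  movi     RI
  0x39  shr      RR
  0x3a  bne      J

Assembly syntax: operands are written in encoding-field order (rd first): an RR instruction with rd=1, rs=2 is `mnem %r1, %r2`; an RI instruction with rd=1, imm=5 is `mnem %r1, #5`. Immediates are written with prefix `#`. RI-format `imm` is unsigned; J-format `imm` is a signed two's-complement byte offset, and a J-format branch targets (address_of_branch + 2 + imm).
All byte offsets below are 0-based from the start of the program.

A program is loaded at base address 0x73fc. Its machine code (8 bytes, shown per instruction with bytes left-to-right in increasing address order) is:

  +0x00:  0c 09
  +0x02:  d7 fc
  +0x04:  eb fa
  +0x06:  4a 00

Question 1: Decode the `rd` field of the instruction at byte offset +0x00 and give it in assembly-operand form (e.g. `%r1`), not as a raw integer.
[00] 0c 09 → 0x0c09
  opcode bits[15:10]=0x3: addi/RI
  rd: (w>>7)&0x7=0x0 → %r0
  imm: (w>>0)&0x7f=0x9 → #9

%r0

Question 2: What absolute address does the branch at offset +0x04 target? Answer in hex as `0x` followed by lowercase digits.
0x73fc

+0x04: eb fa ⇒ word 0xebfa (big)
  opcode bits[15:10]=0x3a: bne/J
  imm@[9:0]=0x3fa (s10→-6) ⇒ #-6
  target = base 0x73fc + off 0x04 + 2 + imm -6 = 0x73fc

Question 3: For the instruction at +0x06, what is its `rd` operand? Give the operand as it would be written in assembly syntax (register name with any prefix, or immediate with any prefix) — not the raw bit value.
+0x06: 4a 00 ⇒ word 0x4a00 (big)
  top 6b → 0x12 → pop [R]
  rd@[9:7]=0x4 ⇒ %r4

%r4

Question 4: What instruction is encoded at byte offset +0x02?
[02] d7 fc → 0xd7fc
  top 6b → 0x35 → jmp [J]
  imm@[9:0]=0x3fc (s10→-4) ⇒ #-4

jmp #-4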